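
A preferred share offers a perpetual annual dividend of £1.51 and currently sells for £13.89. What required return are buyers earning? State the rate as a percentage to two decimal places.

P = C/r ⇒ r = C/P = £1.51/£13.89 = 0.108711

10.87%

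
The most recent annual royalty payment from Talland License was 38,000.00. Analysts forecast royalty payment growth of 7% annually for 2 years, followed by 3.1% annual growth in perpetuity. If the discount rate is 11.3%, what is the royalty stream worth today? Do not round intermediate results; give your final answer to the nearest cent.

D_1 = 40660.00000
D_2 = 43506.20000
Terminal value at year 2: TV = D_2×(1+g_2)/(r−g_2) = 44854.89220/0.082 = 547010.88049
P_0 = D_1/(1+r)^1 + D_2/(1+r)^2 + TV/(1+r)^2
    = 36531.89578 + 35120.51077 + 441576.17803 = 513228.58458

513228.58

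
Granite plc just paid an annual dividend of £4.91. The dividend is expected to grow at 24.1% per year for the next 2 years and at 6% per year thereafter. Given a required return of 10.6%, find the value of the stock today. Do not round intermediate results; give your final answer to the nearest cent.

D_1 = 6.09331
D_2 = 7.56180
Terminal value at year 2: TV = D_2×(1+g_2)/(r−g_2) = 8.01551/0.046 = 174.25012
P_0 = D_1/(1+r)^1 + D_2/(1+r)^2 + TV/(1+r)^2
    = 5.50932 + 6.18180 + 142.45013 = 154.14124

£154.14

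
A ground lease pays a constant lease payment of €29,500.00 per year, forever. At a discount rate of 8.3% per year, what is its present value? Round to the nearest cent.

€355421.69

Level perpetuity: PV = C / r = €29,500.00 / 0.083 = €355,421.69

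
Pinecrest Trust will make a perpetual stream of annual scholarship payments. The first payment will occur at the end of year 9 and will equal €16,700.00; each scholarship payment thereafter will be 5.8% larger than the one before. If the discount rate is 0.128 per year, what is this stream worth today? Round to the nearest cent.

€91021.84

Value at end of year 8: C₁ / (r − g) = €16,700.00 / (0.128 − 0.058) = €238,571.4286
Discount to today: PV = €238,571.4286 / (1 + 0.128)^8 = €238,571.4286 / 2.621035 = €91,021.84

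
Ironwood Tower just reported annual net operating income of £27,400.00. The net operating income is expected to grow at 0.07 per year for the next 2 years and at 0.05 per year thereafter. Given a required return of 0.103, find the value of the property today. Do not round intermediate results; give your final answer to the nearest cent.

£563200.09

D_1 = 29318.00000
D_2 = 31370.26000
Terminal value at year 2: TV = D_2×(1+g_2)/(r−g_2) = 32938.77300/0.053 = 621486.28302
P_0 = D_1/(1+r)^1 + D_2/(1+r)^2 + TV/(1+r)^2
    = 26580.23572 + 25784.99748 + 510834.85575 = 563200.08895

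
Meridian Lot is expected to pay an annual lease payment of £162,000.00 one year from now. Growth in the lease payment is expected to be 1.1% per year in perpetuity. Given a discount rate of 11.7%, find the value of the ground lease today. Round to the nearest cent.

£1528301.89

Growing perpetuity: P = D₁ / (r − g) = £162,000.0000 / (0.117 − 0.011) = £1,528,301.89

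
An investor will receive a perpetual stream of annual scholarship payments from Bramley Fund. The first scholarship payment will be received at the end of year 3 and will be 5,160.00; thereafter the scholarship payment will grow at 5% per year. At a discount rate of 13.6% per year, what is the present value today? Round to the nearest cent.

46493.75

Value at end of year 2: C₁ / (r − g) = 5,160.00 / (0.136 − 0.05) = 60,000.0000
Discount to today: PV = 60,000.0000 / (1 + 0.136)^2 = 60,000.0000 / 1.290496 = 46,493.75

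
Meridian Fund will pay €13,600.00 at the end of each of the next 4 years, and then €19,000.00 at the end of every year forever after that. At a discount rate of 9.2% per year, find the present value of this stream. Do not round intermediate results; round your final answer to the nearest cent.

PV of 4-year annuity: €13,600.00 × [1 − (1+0.092)^−4] / 0.092 = 43867.46175
Perpetuity value at year 4: €19,000.00 / 0.092 = 206521.73913
PV of perpetuity: 206521.73913 / (1+0.092)^4 = 145236.31462
Total PV = 43867.46175 + 145236.31462 = 189103.77637

€189103.78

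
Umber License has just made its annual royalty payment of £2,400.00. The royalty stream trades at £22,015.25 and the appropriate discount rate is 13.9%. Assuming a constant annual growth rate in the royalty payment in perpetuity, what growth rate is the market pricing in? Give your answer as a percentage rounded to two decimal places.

2.70%

P = D₀(1+g)/(r−g) ⇒ P(r−g) = D₀(1+g) ⇒ g(P+D₀) = P·r − D₀
g = (P·r − D₀)/(P + D₀) = (£22,015.25×0.139 − £2,400.00) / (£22,015.25 + £2,400.00) = 0.027037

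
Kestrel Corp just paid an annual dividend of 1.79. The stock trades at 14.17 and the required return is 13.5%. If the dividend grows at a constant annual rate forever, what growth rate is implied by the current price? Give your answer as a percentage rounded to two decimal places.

P = D₀(1+g)/(r−g) ⇒ P(r−g) = D₀(1+g) ⇒ g(P+D₀) = P·r − D₀
g = (P·r − D₀)/(P + D₀) = (14.17×0.135 − 1.79) / (14.17 + 1.79) = 0.007704

0.77%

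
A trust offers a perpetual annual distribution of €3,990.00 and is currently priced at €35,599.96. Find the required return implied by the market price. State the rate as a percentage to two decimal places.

11.21%

P = C/r ⇒ r = C/P = €3,990.00/€35,599.96 = 0.112079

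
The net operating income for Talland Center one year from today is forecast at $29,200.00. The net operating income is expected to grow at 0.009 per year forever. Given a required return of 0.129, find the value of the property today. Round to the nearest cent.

Growing perpetuity: P = D₁ / (r − g) = $29,200.0000 / (0.129 − 0.009) = $243,333.33

$243333.33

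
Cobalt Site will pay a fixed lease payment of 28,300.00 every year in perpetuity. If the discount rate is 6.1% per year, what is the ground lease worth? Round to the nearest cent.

463934.43

Level perpetuity: PV = C / r = 28,300.00 / 0.061 = 463,934.43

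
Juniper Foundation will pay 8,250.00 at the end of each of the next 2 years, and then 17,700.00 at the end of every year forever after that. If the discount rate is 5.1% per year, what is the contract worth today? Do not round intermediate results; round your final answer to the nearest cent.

329512.26

PV of 2-year annuity: 8,250.00 × [1 − (1+0.051)^−2] / 0.051 = 15318.42720
Perpetuity value at year 2: 17,700.00 / 0.051 = 347058.82353
PV of perpetuity: 347058.82353 / (1+0.051)^2 = 314193.83427
Total PV = 15318.42720 + 314193.83427 = 329512.26147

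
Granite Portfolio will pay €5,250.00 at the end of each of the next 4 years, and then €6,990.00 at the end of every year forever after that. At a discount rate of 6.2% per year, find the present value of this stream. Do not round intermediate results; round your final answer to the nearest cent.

€106740.16

PV of 4-year annuity: €5,250.00 × [1 − (1+0.062)^−4] / 0.062 = 18108.80043
Perpetuity value at year 4: €6,990.00 / 0.062 = 112741.93548
PV of perpetuity: 112741.93548 / (1+0.062)^4 = 88631.36120
Total PV = 18108.80043 + 88631.36120 = 106740.16163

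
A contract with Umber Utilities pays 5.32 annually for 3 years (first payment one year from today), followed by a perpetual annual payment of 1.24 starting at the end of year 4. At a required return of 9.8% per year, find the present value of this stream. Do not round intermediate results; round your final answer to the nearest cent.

PV of 3-year annuity: 5.32 × [1 − (1+0.098)^−3] / 0.098 = 13.27677
Perpetuity value at year 3: 1.24 / 0.098 = 12.65306
PV of perpetuity: 12.65306 / (1+0.098)^3 = 9.55847
Total PV = 13.27677 + 9.55847 = 22.83525

22.84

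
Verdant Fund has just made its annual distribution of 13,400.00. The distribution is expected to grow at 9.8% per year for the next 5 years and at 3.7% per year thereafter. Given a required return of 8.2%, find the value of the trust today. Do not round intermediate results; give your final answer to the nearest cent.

402343.85

D_1 = 14713.20000
D_2 = 16155.09360
D_3 = 17738.29277
D_4 = 19476.64546
D_5 = 21385.35672
Terminal value at year 5: TV = D_5×(1+g_2)/(r−g_2) = 22176.61492/0.045 = 492813.66486
P_0 = D_1/(1+r)^1 + D_2/(1+r)^2 + D_3/(1+r)^3 + D_4/(1+r)^4 + D_5/(1+r)^5 + TV/(1+r)^5
    = 13598.15157 + 13799.23329 + 14003.28850 + 14210.36116 + 14420.49589 + 332312.31639 = 402343.84680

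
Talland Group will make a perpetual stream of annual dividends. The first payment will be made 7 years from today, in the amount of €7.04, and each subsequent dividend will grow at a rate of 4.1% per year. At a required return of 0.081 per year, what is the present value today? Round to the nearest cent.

Value at end of year 6: C₁ / (r − g) = €7.04 / (0.081 − 0.041) = €176.0000
Discount to today: PV = €176.0000 / (1 + 0.081)^6 = €176.0000 / 1.595711 = €110.30

€110.30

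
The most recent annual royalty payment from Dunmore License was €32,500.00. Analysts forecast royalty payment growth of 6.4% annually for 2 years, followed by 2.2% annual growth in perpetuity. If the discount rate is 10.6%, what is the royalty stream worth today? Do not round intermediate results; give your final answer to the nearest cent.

€427299.58

D_1 = 34580.00000
D_2 = 36793.12000
Terminal value at year 2: TV = D_2×(1+g_2)/(r−g_2) = 37602.56864/0.084 = 447649.62667
P_0 = D_1/(1+r)^1 + D_2/(1+r)^2 + TV/(1+r)^2
    = 31265.82278 + 30078.51306 + 365955.24222 = 427299.57806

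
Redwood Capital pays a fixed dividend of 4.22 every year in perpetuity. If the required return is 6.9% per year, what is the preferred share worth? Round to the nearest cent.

61.16

Level perpetuity: PV = C / r = 4.22 / 0.069 = 61.16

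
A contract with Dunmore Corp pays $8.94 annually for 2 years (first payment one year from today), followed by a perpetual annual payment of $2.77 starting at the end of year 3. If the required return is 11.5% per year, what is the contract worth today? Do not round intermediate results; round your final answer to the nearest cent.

PV of 2-year annuity: $8.94 × [1 − (1+0.115)^−2] / 0.115 = 15.20891
Perpetuity value at year 2: $2.77 / 0.115 = 24.08696
PV of perpetuity: 24.08696 / (1+0.115)^2 = 19.37458
Total PV = 15.20891 + 19.37458 = 34.58349

$34.58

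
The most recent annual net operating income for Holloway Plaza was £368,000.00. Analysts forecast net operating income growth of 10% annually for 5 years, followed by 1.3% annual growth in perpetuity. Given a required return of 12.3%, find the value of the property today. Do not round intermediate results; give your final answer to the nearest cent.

D_1 = 404800.00000
D_2 = 445280.00000
D_3 = 489808.00000
D_4 = 538788.80000
D_5 = 592667.68000
Terminal value at year 5: TV = D_5×(1+g_2)/(r−g_2) = 600372.35984/0.11 = 5457930.54400
P_0 = D_1/(1+r)^1 + D_2/(1+r)^2 + D_3/(1+r)^3 + D_4/(1+r)^4 + D_5/(1+r)^5 + TV/(1+r)^5
    = 360463.04541 + 353080.45410 + 345849.06457 + 338765.78008 + 331827.56731 + 3055830.23346 = 4785816.14493

£4785816.14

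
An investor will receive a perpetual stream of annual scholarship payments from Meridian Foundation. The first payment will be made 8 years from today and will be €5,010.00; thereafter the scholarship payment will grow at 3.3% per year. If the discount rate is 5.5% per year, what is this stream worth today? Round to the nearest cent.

Value at end of year 7: C₁ / (r − g) = €5,010.00 / (0.055 − 0.033) = €227,727.2727
Discount to today: PV = €227,727.2727 / (1 + 0.055)^7 = €227,727.2727 / 1.454679 = €156,548.11

€156548.11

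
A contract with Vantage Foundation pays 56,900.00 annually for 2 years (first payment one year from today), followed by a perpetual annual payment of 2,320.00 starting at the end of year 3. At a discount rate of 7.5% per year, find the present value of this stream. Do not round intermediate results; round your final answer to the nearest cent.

128935.28

PV of 2-year annuity: 56,900.00 × [1 − (1+0.075)^−2] / 0.075 = 102167.65819
Perpetuity value at year 2: 2,320.00 / 0.075 = 30933.33333
PV of perpetuity: 30933.33333 / (1+0.075)^2 = 26767.62214
Total PV = 102167.65819 + 26767.62214 = 128935.28033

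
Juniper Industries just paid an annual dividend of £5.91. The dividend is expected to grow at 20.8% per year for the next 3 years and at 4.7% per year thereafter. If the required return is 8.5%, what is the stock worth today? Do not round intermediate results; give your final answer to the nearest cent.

D_1 = 7.13928
D_2 = 8.62425
D_3 = 10.41809
Terminal value at year 3: TV = D_3×(1+g_2)/(r−g_2) = 10.90774/0.038 = 287.04591
P_0 = D_1/(1+r)^1 + D_2/(1+r)^2 + D_3/(1+r)^3 + TV/(1+r)^3
    = 6.57998 + 7.32591 + 8.15641 + 224.73057 = 246.79288

£246.79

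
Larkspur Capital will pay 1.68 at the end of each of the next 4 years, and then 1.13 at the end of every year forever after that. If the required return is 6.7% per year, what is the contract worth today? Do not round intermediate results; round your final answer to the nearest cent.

PV of 4-year annuity: 1.68 × [1 − (1+0.067)^−4] / 0.067 = 5.72927
Perpetuity value at year 4: 1.13 / 0.067 = 16.86567
PV of perpetuity: 16.86567 / (1+0.067)^4 = 13.01206
Total PV = 5.72927 + 13.01206 = 18.74132

18.74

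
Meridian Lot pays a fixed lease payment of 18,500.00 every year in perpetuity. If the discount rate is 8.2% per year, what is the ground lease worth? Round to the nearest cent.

Level perpetuity: PV = C / r = 18,500.00 / 0.082 = 225,609.76

225609.76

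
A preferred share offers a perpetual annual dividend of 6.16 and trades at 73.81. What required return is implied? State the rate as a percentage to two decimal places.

8.35%

P = C/r ⇒ r = C/P = 6.16/73.81 = 0.083458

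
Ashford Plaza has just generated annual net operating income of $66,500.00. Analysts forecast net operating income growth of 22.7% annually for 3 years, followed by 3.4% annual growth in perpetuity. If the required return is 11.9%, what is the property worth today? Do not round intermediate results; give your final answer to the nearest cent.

D_1 = 81595.50000
D_2 = 100117.67850
D_3 = 122844.39152
Terminal value at year 3: TV = D_3×(1+g_2)/(r−g_2) = 127021.10083/0.085 = 1494365.89213
P_0 = D_1/(1+r)^1 + D_2/(1+r)^2 + D_3/(1+r)^3 + TV/(1+r)^3
    = 72918.23056 + 79955.91501 + 87672.83979 + 1066514.30989 = 1307061.29525

$1307061.30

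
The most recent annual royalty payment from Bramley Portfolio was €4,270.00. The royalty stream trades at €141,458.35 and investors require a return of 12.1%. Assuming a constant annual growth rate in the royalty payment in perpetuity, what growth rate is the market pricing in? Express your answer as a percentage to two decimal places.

8.82%

P = D₀(1+g)/(r−g) ⇒ P(r−g) = D₀(1+g) ⇒ g(P+D₀) = P·r − D₀
g = (P·r − D₀)/(P + D₀) = (€141,458.35×0.121 − €4,270.00) / (€141,458.35 + €4,270.00) = 0.088153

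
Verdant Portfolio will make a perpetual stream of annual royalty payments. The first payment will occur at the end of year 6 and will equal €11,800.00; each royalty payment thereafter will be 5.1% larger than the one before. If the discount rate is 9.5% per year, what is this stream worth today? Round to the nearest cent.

Value at end of year 5: C₁ / (r − g) = €11,800.00 / (0.095 − 0.051) = €268,181.8182
Discount to today: PV = €268,181.8182 / (1 + 0.095)^5 = €268,181.8182 / 1.574239 = €170,356.51

€170356.51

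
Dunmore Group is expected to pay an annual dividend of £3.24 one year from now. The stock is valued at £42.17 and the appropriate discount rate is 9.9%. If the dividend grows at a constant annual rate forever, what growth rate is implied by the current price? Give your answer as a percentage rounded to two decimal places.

P = D₁/(r−g) ⇒ g = r − D₁/P = 0.099 − £3.24/£42.17 = 0.022168

2.22%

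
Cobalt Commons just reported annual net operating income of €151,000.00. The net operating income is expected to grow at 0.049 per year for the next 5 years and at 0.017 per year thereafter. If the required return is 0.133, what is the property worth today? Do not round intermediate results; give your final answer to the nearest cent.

D_1 = 158399.00000
D_2 = 166160.55100
D_3 = 174302.41800
D_4 = 182843.23648
D_5 = 191802.55507
Terminal value at year 5: TV = D_5×(1+g_2)/(r−g_2) = 195063.19850/0.116 = 1681579.29745
P_0 = D_1/(1+r)^1 + D_2/(1+r)^2 + D_3/(1+r)^3 + D_4/(1+r)^4 + D_5/(1+r)^5 + TV/(1+r)^5
    = 139804.94263 + 129439.88069 + 119843.27877 + 110958.16366 + 102731.78612 + 900674.36627 = 1503452.41814

€1503452.42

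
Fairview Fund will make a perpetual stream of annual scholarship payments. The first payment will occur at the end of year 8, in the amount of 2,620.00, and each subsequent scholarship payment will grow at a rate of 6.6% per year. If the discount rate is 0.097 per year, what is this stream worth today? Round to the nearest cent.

Value at end of year 7: C₁ / (r − g) = 2,620.00 / (0.097 − 0.066) = 84,516.1290
Discount to today: PV = 84,516.1290 / (1 + 0.097)^7 = 84,516.1290 / 1.911817 = 44,207.22

44207.22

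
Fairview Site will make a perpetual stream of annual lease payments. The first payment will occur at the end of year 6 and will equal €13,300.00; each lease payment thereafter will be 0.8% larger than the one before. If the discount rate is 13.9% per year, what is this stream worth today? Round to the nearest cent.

Value at end of year 5: C₁ / (r − g) = €13,300.00 / (0.139 − 0.008) = €101,526.7176
Discount to today: PV = €101,526.7176 / (1 + 0.139)^5 = €101,526.7176 / 1.916985 = €52,961.68

€52961.68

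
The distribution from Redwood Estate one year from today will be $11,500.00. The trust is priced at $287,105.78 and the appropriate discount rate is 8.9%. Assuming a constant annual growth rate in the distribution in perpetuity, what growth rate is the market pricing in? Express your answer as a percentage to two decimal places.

4.89%

P = D₁/(r−g) ⇒ g = r − D₁/P = 0.089 − $11,500.00/$287,105.78 = 0.048945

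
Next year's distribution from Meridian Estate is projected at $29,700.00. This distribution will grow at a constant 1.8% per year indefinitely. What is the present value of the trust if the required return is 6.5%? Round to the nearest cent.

Growing perpetuity: P = D₁ / (r − g) = $29,700.0000 / (0.065 − 0.018) = $631,914.89

$631914.89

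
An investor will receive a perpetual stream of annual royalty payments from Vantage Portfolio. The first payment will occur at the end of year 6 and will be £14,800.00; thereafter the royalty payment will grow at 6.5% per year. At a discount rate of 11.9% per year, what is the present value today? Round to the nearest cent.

Value at end of year 5: C₁ / (r − g) = £14,800.00 / (0.119 − 0.065) = £274,074.0741
Discount to today: PV = £274,074.0741 / (1 + 0.119)^5 = £274,074.0741 / 1.754488 = £156,213.13

£156213.13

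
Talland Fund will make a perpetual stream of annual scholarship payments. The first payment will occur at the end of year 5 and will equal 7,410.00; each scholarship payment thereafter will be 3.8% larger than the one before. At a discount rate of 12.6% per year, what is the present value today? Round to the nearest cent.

Value at end of year 4: C₁ / (r − g) = 7,410.00 / (0.126 − 0.038) = 84,204.5455
Discount to today: PV = 84,204.5455 / (1 + 0.126)^4 = 84,204.5455 / 1.607510 = 52,381.99

52381.99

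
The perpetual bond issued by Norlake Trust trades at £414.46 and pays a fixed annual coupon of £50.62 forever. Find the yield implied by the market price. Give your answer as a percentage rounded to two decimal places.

12.21%

P = C/r ⇒ r = C/P = £50.62/£414.46 = 0.122135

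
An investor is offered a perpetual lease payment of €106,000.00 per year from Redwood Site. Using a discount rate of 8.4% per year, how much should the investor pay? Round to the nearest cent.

Level perpetuity: PV = C / r = €106,000.00 / 0.084 = €1,261,904.76

€1261904.76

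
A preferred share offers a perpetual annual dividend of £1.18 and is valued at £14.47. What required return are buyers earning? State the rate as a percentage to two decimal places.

8.15%

P = C/r ⇒ r = C/P = £1.18/£14.47 = 0.081548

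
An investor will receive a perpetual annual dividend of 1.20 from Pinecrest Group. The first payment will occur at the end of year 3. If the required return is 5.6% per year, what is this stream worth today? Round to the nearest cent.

Value at end of year 2: C / r = 1.20 / 0.056 = 21.4286
Discount to today: PV = 21.4286 / (1 + 0.056)^2 = 21.4286 / 1.115136 = 19.22

19.22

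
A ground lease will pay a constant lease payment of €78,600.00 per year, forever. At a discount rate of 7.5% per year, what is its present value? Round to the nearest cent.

€1048000.00

Level perpetuity: PV = C / r = €78,600.00 / 0.075 = €1,048,000.00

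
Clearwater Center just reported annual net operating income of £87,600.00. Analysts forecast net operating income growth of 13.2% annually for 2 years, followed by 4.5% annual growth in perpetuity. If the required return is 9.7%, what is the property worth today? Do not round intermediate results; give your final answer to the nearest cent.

£2058222.23

D_1 = 99163.20000
D_2 = 112252.74240
Terminal value at year 2: TV = D_2×(1+g_2)/(r−g_2) = 117304.11581/0.052 = 2255848.38092
P_0 = D_1/(1+r)^1 + D_2/(1+r)^2 + TV/(1+r)^2
    = 90394.89517 + 93278.96202 + 1874548.37127 = 2058222.22846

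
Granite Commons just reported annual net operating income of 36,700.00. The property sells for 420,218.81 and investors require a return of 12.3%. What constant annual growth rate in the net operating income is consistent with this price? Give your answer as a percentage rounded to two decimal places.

3.28%

P = D₀(1+g)/(r−g) ⇒ P(r−g) = D₀(1+g) ⇒ g(P+D₀) = P·r − D₀
g = (P·r − D₀)/(P + D₀) = (420,218.81×0.123 − 36,700.00) / (420,218.81 + 36,700.00) = 0.032800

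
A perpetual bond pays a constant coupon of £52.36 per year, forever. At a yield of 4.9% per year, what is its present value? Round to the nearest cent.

£1068.57

Level perpetuity: PV = C / r = £52.36 / 0.049 = £1,068.57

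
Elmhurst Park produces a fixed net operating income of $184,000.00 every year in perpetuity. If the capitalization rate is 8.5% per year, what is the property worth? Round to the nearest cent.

$2164705.88

Level perpetuity: PV = C / r = $184,000.00 / 0.085 = $2,164,705.88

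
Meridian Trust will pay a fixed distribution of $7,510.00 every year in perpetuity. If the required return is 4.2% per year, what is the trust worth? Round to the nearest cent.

$178809.52

Level perpetuity: PV = C / r = $7,510.00 / 0.042 = $178,809.52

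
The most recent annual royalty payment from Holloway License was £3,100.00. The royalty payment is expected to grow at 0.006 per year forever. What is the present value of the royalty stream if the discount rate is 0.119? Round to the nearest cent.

£27598.23

D₁ = D₀ × (1 + g) = £3,100.00 × 1.006 = £3,118.6000
Growing perpetuity: P = D₁ / (r − g) = £3,118.6000 / (0.119 − 0.006) = £27,598.23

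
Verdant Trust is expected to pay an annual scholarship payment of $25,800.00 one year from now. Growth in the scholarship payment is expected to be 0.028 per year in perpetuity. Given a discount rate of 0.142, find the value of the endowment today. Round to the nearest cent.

$226315.79

Growing perpetuity: P = D₁ / (r − g) = $25,800.0000 / (0.142 − 0.028) = $226,315.79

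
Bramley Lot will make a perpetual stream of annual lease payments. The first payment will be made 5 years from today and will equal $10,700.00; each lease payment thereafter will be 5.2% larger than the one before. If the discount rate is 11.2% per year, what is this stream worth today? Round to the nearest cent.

$116630.83

Value at end of year 4: C₁ / (r − g) = $10,700.00 / (0.112 − 0.052) = $178,333.3333
Discount to today: PV = $178,333.3333 / (1 + 0.112)^4 = $178,333.3333 / 1.529041 = $116,630.83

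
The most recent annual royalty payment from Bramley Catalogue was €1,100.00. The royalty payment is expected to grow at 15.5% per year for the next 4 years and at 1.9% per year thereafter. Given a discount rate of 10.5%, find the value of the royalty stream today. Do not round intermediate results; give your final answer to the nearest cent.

D_1 = 1270.50000
D_2 = 1467.42750
D_3 = 1694.87876
D_4 = 1957.58497
Terminal value at year 4: TV = D_4×(1+g_2)/(r−g_2) = 1994.77909/0.086 = 23195.10564
P_0 = D_1/(1+r)^1 + D_2/(1+r)^2 + D_3/(1+r)^3 + D_4/(1+r)^4 + TV/(1+r)^4
    = 1149.77376 + 1201.79972 + 1256.17980 + 1313.02051 + 15557.76627 = 20478.54005

€20478.54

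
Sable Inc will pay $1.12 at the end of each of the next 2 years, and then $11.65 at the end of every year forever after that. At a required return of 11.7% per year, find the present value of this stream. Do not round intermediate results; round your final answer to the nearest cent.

PV of 2-year annuity: $1.12 × [1 − (1+0.117)^−2] / 0.117 = 1.90035
Perpetuity value at year 2: $11.65 / 0.117 = 99.57265
PV of perpetuity: 99.57265 / (1+0.117)^2 = 79.80566
Total PV = 1.90035 + 79.80566 = 81.70601

$81.71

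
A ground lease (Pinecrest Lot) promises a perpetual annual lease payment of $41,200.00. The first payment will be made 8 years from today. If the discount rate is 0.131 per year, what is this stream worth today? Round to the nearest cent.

Value at end of year 7: C / r = $41,200.00 / 0.131 = $314,503.8168
Discount to today: PV = $314,503.8168 / (1 + 0.131)^7 = $314,503.8168 / 2.367218 = $132,857.99

$132857.99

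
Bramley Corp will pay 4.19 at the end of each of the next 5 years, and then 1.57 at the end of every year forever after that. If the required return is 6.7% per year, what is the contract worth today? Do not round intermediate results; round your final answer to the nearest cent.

PV of 5-year annuity: 4.19 × [1 − (1+0.067)^−5] / 0.067 = 17.31871
Perpetuity value at year 5: 1.57 / 0.067 = 23.43284
PV of perpetuity: 23.43284 / (1+0.067)^5 = 16.94349
Total PV = 17.31871 + 16.94349 = 34.26220

34.26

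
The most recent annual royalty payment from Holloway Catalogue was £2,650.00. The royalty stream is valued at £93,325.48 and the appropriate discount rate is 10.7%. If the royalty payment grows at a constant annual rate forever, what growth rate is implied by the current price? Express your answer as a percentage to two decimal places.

P = D₀(1+g)/(r−g) ⇒ P(r−g) = D₀(1+g) ⇒ g(P+D₀) = P·r − D₀
g = (P·r − D₀)/(P + D₀) = (£93,325.48×0.107 − £2,650.00) / (£93,325.48 + £2,650.00) = 0.076434

7.64%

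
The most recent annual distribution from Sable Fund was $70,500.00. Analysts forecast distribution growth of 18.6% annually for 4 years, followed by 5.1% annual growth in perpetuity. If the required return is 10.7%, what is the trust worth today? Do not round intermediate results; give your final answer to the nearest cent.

$2079251.55

D_1 = 83613.00000
D_2 = 99165.01800
D_3 = 117609.71135
D_4 = 139485.11766
Terminal value at year 4: TV = D_4×(1+g_2)/(r−g_2) = 146598.85866/0.056 = 2617836.76177
P_0 = D_1/(1+r)^1 + D_2/(1+r)^2 + D_3/(1+r)^3 + D_4/(1+r)^4 + TV/(1+r)^4
    = 75531.16531 + 80921.37494 + 86696.25174 + 92883.24713 + 1743219.51301 = 2079251.55213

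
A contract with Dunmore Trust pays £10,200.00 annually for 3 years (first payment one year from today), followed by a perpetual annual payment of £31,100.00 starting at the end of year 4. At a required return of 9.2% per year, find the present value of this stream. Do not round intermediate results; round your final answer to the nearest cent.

£285327.43

PV of 3-year annuity: £10,200.00 × [1 − (1+0.092)^−3] / 0.092 = 25727.45118
Perpetuity value at year 3: £31,100.00 / 0.092 = 338043.47826
PV of perpetuity: 338043.47826 / (1+0.092)^3 = 259599.97516
Total PV = 25727.45118 + 259599.97516 = 285327.42634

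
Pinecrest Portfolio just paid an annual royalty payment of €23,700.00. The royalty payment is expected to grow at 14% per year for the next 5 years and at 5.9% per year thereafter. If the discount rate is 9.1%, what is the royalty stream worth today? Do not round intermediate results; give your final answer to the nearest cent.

D_1 = 27018.00000
D_2 = 30800.52000
D_3 = 35112.59280
D_4 = 40028.35579
D_5 = 45632.32560
Terminal value at year 5: TV = D_5×(1+g_2)/(r−g_2) = 48324.63281/0.032 = 1510144.77542
P_0 = D_1/(1+r)^1 + D_2/(1+r)^2 + D_3/(1+r)^3 + D_4/(1+r)^4 + D_5/(1+r)^5 + TV/(1+r)^5
    = 24764.43630 + 25876.67954 + 27038.87688 + 28253.27190 + 29522.20895 + 977000.60249 = 1112456.07606

€1112456.08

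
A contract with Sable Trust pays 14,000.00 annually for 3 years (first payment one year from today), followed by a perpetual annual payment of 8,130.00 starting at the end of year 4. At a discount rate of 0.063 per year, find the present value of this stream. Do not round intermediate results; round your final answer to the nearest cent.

PV of 3-year annuity: 14,000.00 × [1 − (1+0.063)^−3] / 0.063 = 37215.42167
Perpetuity value at year 3: 8,130.00 / 0.063 = 129047.61905
PV of perpetuity: 129047.61905 / (1+0.063)^3 = 107436.09203
Total PV = 37215.42167 + 107436.09203 = 144651.51371

144651.51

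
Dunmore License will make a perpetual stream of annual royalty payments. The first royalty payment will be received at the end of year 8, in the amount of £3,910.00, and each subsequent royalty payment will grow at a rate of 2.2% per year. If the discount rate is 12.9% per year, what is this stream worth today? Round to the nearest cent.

£15629.15

Value at end of year 7: C₁ / (r − g) = £3,910.00 / (0.129 − 0.022) = £36,542.0561
Discount to today: PV = £36,542.0561 / (1 + 0.129)^7 = £36,542.0561 / 2.338070 = £15,629.15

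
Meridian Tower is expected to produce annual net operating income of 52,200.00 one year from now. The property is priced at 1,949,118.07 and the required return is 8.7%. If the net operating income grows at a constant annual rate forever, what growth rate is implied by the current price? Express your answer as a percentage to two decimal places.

P = D₁/(r−g) ⇒ g = r − D₁/P = 0.087 − 52,200.00/1,949,118.07 = 0.060219

6.02%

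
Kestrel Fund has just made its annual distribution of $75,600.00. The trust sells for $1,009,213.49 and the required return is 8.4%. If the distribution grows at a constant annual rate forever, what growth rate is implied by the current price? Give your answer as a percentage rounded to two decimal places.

P = D₀(1+g)/(r−g) ⇒ P(r−g) = D₀(1+g) ⇒ g(P+D₀) = P·r − D₀
g = (P·r − D₀)/(P + D₀) = ($1,009,213.49×0.084 − $75,600.00) / ($1,009,213.49 + $75,600.00) = 0.008457

0.85%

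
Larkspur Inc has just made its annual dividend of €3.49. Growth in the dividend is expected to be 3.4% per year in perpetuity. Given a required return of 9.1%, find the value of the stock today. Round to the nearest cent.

€63.31

D₁ = D₀ × (1 + g) = €3.49 × 1.034 = €3.6087
Growing perpetuity: P = D₁ / (r − g) = €3.6087 / (0.091 − 0.034) = €63.31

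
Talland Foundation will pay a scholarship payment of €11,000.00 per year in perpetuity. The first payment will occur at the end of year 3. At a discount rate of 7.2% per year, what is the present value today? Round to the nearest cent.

Value at end of year 2: C / r = €11,000.00 / 0.072 = €152,777.7778
Discount to today: PV = €152,777.7778 / (1 + 0.072)^2 = €152,777.7778 / 1.149184 = €132,944.57

€132944.57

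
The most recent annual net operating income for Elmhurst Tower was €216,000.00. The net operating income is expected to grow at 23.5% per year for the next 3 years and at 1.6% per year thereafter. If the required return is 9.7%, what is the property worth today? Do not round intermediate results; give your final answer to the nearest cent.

€4690972.61

D_1 = 266760.00000
D_2 = 329448.60000
D_3 = 406869.02100
Terminal value at year 3: TV = D_3×(1+g_2)/(r−g_2) = 413378.92534/0.081 = 5103443.52267
P_0 = D_1/(1+r)^1 + D_2/(1+r)^2 + D_3/(1+r)^3 + TV/(1+r)^3
    = 243172.28806 + 273762.78555 + 308201.49513 + 3865836.03769 = 4690972.60643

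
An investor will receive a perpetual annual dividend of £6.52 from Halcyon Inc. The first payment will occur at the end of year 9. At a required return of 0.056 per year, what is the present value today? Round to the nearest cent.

Value at end of year 8: C / r = £6.52 / 0.056 = £116.4286
Discount to today: PV = £116.4286 / (1 + 0.056)^8 = £116.4286 / 1.546363 = £75.29

£75.29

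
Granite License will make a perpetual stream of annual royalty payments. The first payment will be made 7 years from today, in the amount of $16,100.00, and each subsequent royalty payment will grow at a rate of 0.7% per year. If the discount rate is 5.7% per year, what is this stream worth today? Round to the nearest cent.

$230890.44

Value at end of year 6: C₁ / (r − g) = $16,100.00 / (0.057 − 0.007) = $322,000.0000
Discount to today: PV = $322,000.0000 / (1 + 0.057)^6 = $322,000.0000 / 1.394601 = $230,890.44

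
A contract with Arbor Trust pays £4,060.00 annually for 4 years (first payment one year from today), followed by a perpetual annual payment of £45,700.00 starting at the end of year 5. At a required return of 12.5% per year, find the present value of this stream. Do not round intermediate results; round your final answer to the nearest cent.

PV of 4-year annuity: £4,060.00 × [1 − (1+0.125)^−4] / 0.125 = 12202.89590
Perpetuity value at year 4: £45,700.00 / 0.125 = 365600.00000
PV of perpetuity: 365600.00000 / (1+0.125)^4 = 228242.28014
Total PV = 12202.89590 + 228242.28014 = 240445.17604

£240445.18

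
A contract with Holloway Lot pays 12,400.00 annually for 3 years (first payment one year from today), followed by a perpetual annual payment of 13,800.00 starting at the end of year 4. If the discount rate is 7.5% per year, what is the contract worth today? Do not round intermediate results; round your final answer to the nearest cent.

PV of 3-year annuity: 12,400.00 × [1 − (1+0.075)^−3] / 0.075 = 32246.51917
Perpetuity value at year 3: 13,800.00 / 0.075 = 184000.00000
PV of perpetuity: 184000.00000 / (1+0.075)^3 = 148112.74479
Total PV = 32246.51917 + 148112.74479 = 180359.26396

180359.26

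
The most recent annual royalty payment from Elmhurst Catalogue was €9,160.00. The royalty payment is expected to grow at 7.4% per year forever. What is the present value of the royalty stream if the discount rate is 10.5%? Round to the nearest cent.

€317349.68

D₁ = D₀ × (1 + g) = €9,160.00 × 1.074 = €9,837.8400
Growing perpetuity: P = D₁ / (r − g) = €9,837.8400 / (0.105 − 0.074) = €317,349.68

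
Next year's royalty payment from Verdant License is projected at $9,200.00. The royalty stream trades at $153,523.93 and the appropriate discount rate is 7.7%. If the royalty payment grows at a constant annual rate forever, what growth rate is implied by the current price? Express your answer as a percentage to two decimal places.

1.71%

P = D₁/(r−g) ⇒ g = r − D₁/P = 0.077 − $9,200.00/$153,523.93 = 0.017074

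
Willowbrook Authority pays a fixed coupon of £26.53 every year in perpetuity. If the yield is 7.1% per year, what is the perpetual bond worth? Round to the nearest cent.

Level perpetuity: PV = C / r = £26.53 / 0.071 = £373.66

£373.66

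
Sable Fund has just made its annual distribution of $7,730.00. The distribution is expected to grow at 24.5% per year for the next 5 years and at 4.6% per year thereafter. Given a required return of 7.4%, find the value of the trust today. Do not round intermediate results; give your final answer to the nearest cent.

$666004.28

D_1 = 9623.85000
D_2 = 11981.69325
D_3 = 14917.20810
D_4 = 18571.92408
D_5 = 23122.04548
Terminal value at year 5: TV = D_5×(1+g_2)/(r−g_2) = 24185.65957/0.028 = 863773.55612
P_0 = D_1/(1+r)^1 + D_2/(1+r)^2 + D_3/(1+r)^3 + D_4/(1+r)^4 + D_5/(1+r)^5 + TV/(1+r)^5
    = 8960.75419 + 10387.46645 + 12041.33681 + 13958.53289 + 16180.98086 + 604475.21368 = 666004.28487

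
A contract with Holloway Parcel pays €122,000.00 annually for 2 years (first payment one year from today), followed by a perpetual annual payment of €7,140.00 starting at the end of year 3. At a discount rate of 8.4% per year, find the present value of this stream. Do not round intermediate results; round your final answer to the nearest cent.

€288707.94

PV of 2-year annuity: €122,000.00 × [1 − (1+0.084)^−2] / 0.084 = 216370.96445
Perpetuity value at year 2: €7,140.00 / 0.084 = 85000.00000
PV of perpetuity: 85000.00000 / (1+0.084)^2 = 72336.97798
Total PV = 216370.96445 + 72336.97798 = 288707.94243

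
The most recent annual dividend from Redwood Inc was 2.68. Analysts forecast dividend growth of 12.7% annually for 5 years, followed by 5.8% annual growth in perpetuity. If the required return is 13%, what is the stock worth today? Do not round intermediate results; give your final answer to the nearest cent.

52.15

D_1 = 3.02036
D_2 = 3.40395
D_3 = 3.83625
D_4 = 4.32345
D_5 = 4.87253
Terminal value at year 5: TV = D_5×(1+g_2)/(r−g_2) = 5.15513/0.072 = 71.59910
P_0 = D_1/(1+r)^1 + D_2/(1+r)^2 + D_3/(1+r)^3 + D_4/(1+r)^4 + D_5/(1+r)^5 + TV/(1+r)^5
    = 2.67288 + 2.66579 + 2.65871 + 2.65165 + 2.64461 + 38.86112 = 52.15477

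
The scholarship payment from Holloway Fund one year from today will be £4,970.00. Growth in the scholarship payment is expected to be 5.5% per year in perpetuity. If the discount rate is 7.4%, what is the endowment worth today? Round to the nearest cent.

£261578.95

Growing perpetuity: P = D₁ / (r − g) = £4,970.0000 / (0.074 − 0.055) = £261,578.95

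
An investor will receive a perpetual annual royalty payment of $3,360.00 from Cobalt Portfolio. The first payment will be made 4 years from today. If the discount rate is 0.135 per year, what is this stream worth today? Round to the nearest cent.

$17022.29

Value at end of year 3: C / r = $3,360.00 / 0.135 = $24,888.8889
Discount to today: PV = $24,888.8889 / (1 + 0.135)^3 = $24,888.8889 / 1.462135 = $17,022.29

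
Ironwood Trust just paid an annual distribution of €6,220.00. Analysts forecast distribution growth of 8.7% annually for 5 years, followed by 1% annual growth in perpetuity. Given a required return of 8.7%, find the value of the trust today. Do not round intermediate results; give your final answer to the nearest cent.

€112687.01

D_1 = 6761.14000
D_2 = 7349.35918
D_3 = 7988.75343
D_4 = 8683.77498
D_5 = 9439.26340
Terminal value at year 5: TV = D_5×(1+g_2)/(r−g_2) = 9533.65603/0.077 = 123813.71473
P_0 = D_1/(1+r)^1 + D_2/(1+r)^2 + D_3/(1+r)^3 + D_4/(1+r)^4 + D_5/(1+r)^5 + TV/(1+r)^5
    = 6220.00000 + 6220.00000 + 6220.00000 + 6220.00000 + 6220.00000 + 81587.01299 = 112687.01299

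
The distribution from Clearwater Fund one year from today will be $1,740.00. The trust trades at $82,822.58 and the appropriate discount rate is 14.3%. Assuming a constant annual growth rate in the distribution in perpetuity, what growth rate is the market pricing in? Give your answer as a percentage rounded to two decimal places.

P = D₁/(r−g) ⇒ g = r − D₁/P = 0.143 − $1,740.00/$82,822.58 = 0.121991

12.20%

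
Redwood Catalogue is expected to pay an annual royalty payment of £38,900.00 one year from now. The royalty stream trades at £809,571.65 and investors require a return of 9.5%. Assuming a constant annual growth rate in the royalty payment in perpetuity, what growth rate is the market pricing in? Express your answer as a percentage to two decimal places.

P = D₁/(r−g) ⇒ g = r − D₁/P = 0.095 − £38,900.00/£809,571.65 = 0.046950

4.69%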